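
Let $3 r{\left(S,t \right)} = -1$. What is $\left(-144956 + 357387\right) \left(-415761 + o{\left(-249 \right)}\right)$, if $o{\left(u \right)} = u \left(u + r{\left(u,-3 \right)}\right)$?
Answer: $-75131958787$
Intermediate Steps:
$r{\left(S,t \right)} = - \frac{1}{3}$ ($r{\left(S,t \right)} = \frac{1}{3} \left(-1\right) = - \frac{1}{3}$)
$o{\left(u \right)} = u \left(- \frac{1}{3} + u\right)$ ($o{\left(u \right)} = u \left(u - \frac{1}{3}\right) = u \left(- \frac{1}{3} + u\right)$)
$\left(-144956 + 357387\right) \left(-415761 + o{\left(-249 \right)}\right) = \left(-144956 + 357387\right) \left(-415761 - 249 \left(- \frac{1}{3} - 249\right)\right) = 212431 \left(-415761 - -62084\right) = 212431 \left(-415761 + 62084\right) = 212431 \left(-353677\right) = -75131958787$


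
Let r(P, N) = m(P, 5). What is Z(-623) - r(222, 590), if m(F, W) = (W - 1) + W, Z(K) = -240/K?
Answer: -5367/623 ≈ -8.6148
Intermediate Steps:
m(F, W) = -1 + 2*W (m(F, W) = (-1 + W) + W = -1 + 2*W)
r(P, N) = 9 (r(P, N) = -1 + 2*5 = -1 + 10 = 9)
Z(-623) - r(222, 590) = -240/(-623) - 1*9 = -240*(-1/623) - 9 = 240/623 - 9 = -5367/623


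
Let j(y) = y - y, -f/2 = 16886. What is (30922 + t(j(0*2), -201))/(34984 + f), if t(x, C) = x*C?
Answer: 15461/606 ≈ 25.513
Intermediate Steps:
f = -33772 (f = -2*16886 = -33772)
j(y) = 0
t(x, C) = C*x
(30922 + t(j(0*2), -201))/(34984 + f) = (30922 - 201*0)/(34984 - 33772) = (30922 + 0)/1212 = 30922*(1/1212) = 15461/606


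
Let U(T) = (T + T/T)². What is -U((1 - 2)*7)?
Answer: -36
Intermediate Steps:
U(T) = (1 + T)² (U(T) = (T + 1)² = (1 + T)²)
-U((1 - 2)*7) = -(1 + (1 - 2)*7)² = -(1 - 1*7)² = -(1 - 7)² = -1*(-6)² = -1*36 = -36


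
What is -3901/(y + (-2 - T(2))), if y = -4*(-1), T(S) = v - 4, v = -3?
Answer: -3901/9 ≈ -433.44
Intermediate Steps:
T(S) = -7 (T(S) = -3 - 4 = -7)
y = 4
-3901/(y + (-2 - T(2))) = -3901/(4 + (-2 - 1*(-7))) = -3901/(4 + (-2 + 7)) = -3901/(4 + 5) = -3901/9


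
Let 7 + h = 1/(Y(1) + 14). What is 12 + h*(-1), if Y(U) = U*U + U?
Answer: 303/16 ≈ 18.938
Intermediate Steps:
Y(U) = U + U² (Y(U) = U² + U = U + U²)
h = -111/16 (h = -7 + 1/(1*(1 + 1) + 14) = -7 + 1/(1*2 + 14) = -7 + 1/(2 + 14) = -7 + 1/16 = -111/16 ≈ -6.9375)
12 + h*(-1) = 12 - 111/16*(-1) = 12 + 111/16 = 303/16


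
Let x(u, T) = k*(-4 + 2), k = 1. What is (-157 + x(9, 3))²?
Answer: 25281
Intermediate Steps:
x(u, T) = -2 (x(u, T) = 1*(-4 + 2) = 1*(-2) = -2)
(-157 + x(9, 3))² = (-157 - 2)² = (-159)² = 25281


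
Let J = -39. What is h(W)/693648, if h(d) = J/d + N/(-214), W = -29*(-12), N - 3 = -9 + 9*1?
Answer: -1565/8609558976 ≈ -1.8177e-7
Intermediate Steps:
N = 3 (N = 3 + (-9 + 9*1) = 3 + (-9 + 9) = 3 + 0 = 3)
W = 348
h(d) = -3/214 - 39/d (h(d) = -39/d + 3/(-214) = -39/d + 3*(-1/214) = -39/d - 3/214 = -3/214 - 39/d)
h(W)/693648 = (-3/214 - 39/348)/693648 = (-3/214 - 39*1/348)*(1/693648) = (-3/214 - 13/116)*(1/693648) = -1565/12412*1/693648 = -1565/8609558976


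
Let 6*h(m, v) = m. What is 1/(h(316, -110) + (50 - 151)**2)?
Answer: 3/30761 ≈ 9.7526e-5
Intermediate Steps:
h(m, v) = m/6
1/(h(316, -110) + (50 - 151)**2) = 1/((1/6)*316 + (50 - 151)**2) = 1/(158/3 + (-101)**2) = 1/(158/3 + 10201) = 1/(30761/3) = 3/30761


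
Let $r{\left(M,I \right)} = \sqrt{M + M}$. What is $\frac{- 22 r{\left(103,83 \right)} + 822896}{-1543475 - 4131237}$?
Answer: $- \frac{102862}{709339} + \frac{11 \sqrt{206}}{2837356} \approx -0.14496$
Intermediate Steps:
$r{\left(M,I \right)} = \sqrt{2} \sqrt{M}$ ($r{\left(M,I \right)} = \sqrt{2 M} = \sqrt{2} \sqrt{M}$)
$\frac{- 22 r{\left(103,83 \right)} + 822896}{-1543475 - 4131237} = \frac{- 22 \sqrt{2} \sqrt{103} + 822896}{-1543475 - 4131237} = \frac{- 22 \sqrt{206} + 822896}{-5674712} = \left(822896 - 22 \sqrt{206}\right) \left(- \frac{1}{5674712}\right) = - \frac{102862}{709339} + \frac{11 \sqrt{206}}{2837356}$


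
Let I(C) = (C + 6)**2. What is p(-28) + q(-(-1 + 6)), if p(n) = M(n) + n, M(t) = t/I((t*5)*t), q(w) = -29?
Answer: -219642040/3853369 ≈ -57.000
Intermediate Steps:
I(C) = (6 + C)**2
M(t) = t/(6 + 5*t**2)**2 (M(t) = t/((6 + (t*5)*t)**2) = t/((6 + (5*t)*t)**2) = t/((6 + 5*t**2)**2) = t/(6 + 5*t**2)**2)
p(n) = n + n/(6 + 5*n**2)**2 (p(n) = n/(6 + 5*n**2)**2 + n = n + n/(6 + 5*n**2)**2)
p(-28) + q(-(-1 + 6)) = (-28 - 28/(6 + 5*(-28)**2)**2) - 29 = (-28 - 28/(6 + 5*784)**2) - 29 = (-28 - 28/(6 + 3920)**2) - 29 = (-28 - 28/3926**2) - 29 = (-28 - 28*1/15413476) - 29 = (-28 - 7/3853369) - 29 = -107894339/3853369 - 29 = -219642040/3853369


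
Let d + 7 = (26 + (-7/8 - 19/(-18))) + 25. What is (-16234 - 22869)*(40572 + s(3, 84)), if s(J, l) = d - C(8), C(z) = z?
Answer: -114328921267/72 ≈ -1.5879e+9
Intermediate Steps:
d = 3181/72 (d = -7 + ((26 + (-7/8 - 19/(-18))) + 25) = -7 + ((26 + (-7*1/8 - 19*(-1/18))) + 25) = -7 + ((26 + (-7/8 + 19/18)) + 25) = -7 + ((26 + 13/72) + 25) = -7 + (1885/72 + 25) = -7 + 3685/72 = 3181/72 ≈ 44.181)
s(J, l) = 2605/72 (s(J, l) = 3181/72 - 1*8 = 3181/72 - 8 = 2605/72)
(-16234 - 22869)*(40572 + s(3, 84)) = (-16234 - 22869)*(40572 + 2605/72) = -39103*2923789/72 = -114328921267/72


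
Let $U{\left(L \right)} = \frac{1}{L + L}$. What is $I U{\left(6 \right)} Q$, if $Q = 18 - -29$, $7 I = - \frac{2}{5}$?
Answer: $- \frac{47}{210} \approx -0.22381$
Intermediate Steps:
$I = - \frac{2}{35}$ ($I = \frac{\left(-2\right) \frac{1}{5}}{7} = \frac{1}{7} \left(- \frac{2}{5}\right) = - \frac{2}{35} \approx -0.057143$)
$Q = 47$ ($Q = 18 + 29 = 47$)
$U{\left(L \right)} = \frac{1}{2 L}$
$I U{\left(6 \right)} Q = - \frac{2 \frac{1}{2 \cdot 6}}{35} \cdot 47 = - \frac{2 \cdot \frac{1}{2} \cdot \frac{1}{6}}{35} \cdot 47 = \left(- \frac{2}{35}\right) \frac{1}{12} \cdot 47 = \left(- \frac{1}{210}\right) 47 = - \frac{47}{210}$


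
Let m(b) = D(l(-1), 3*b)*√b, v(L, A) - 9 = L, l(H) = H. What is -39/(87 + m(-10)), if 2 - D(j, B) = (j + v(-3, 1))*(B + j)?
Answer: -261/19543 + 471*I*√10/19543 ≈ -0.013355 + 0.076213*I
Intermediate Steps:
v(L, A) = 9 + L
D(j, B) = 2 - (6 + j)*(B + j) (D(j, B) = 2 - (j + (9 - 3))*(B + j) = 2 - (j + 6)*(B + j) = 2 - (6 + j)*(B + j))
m(b) = √b*(7 - 15*b) (m(b) = (2 - 1*(-1)² - 18*b - 6*(-1) - 1*3*b*(-1))*√b = (2 - 1*1 - 18*b + 6 + 3*b)*√b = (2 - 1 - 18*b + 6 + 3*b)*√b = (7 - 15*b)*√b = √b*(7 - 15*b))
-39/(87 + m(-10)) = -39/(87 + √(-10)*(7 - 15*(-10))) = -39/(87 + (I*√10)*(7 + 150)) = -39/(87 + (I*√10)*157) = -39/(87 + 157*I*√10)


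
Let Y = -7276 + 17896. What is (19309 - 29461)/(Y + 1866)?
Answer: -1692/2081 ≈ -0.81307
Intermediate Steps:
Y = 10620
(19309 - 29461)/(Y + 1866) = (19309 - 29461)/(10620 + 1866) = -10152/12486 = -10152*1/12486 = -1692/2081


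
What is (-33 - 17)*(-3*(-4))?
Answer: -600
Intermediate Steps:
(-33 - 17)*(-3*(-4)) = -50*12 = -600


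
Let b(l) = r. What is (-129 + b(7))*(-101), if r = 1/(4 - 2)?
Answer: 25957/2 ≈ 12979.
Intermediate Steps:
r = 1/2 ≈ 0.50000
b(l) = 1/2
(-129 + b(7))*(-101) = (-129 + 1/2)*(-101) = -257/2*(-101) = 25957/2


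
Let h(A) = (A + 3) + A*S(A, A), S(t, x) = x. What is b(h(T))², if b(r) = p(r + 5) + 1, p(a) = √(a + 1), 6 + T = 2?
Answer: (1 + √21)² ≈ 31.165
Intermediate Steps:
T = -4 (T = -6 + 2 = -4)
p(a) = √(1 + a)
h(A) = 3 + A + A² (h(A) = (A + 3) + A*A = (3 + A) + A² = 3 + A + A²)
b(r) = 1 + √(6 + r) (b(r) = √(1 + (r + 5)) + 1 = √(1 + (5 + r)) + 1 = √(6 + r) + 1 = 1 + √(6 + r))
b(h(T))² = (1 + √(6 + (3 - 4 + (-4)²)))² = (1 + √(6 + (3 - 4 + 16)))² = (1 + √(6 + 15))² = (1 + √21)²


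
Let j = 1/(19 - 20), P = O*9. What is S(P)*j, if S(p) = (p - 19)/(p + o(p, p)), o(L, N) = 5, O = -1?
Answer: -7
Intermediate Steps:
P = -9 (P = -1*9 = -9)
j = -1 (j = 1/(-1) = -1)
S(p) = (-19 + p)/(5 + p) (S(p) = (p - 19)/(p + 5) = (-19 + p)/(5 + p))
S(P)*j = ((-19 - 9)/(5 - 9))*(-1) = (-28/(-4))*(-1) = -¼*(-28)*(-1) = 7*(-1) = -7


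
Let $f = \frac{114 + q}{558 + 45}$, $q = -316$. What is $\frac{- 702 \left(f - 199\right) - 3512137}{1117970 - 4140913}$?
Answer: $\frac{20539787}{18412471} \approx 1.1155$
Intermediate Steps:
$f = - \frac{202}{603}$ ($f = \frac{114 - 316}{558 + 45} = - \frac{202}{603} \approx -0.33499$)
$\frac{- 702 \left(f - 199\right) - 3512137}{1117970 - 4140913} = \frac{- 702 \left(- \frac{202}{603} - 199\right) - 3512137}{1117970 - 4140913} = \frac{\left(-702\right) \left(- \frac{120199}{603}\right) - 3512137}{-3022943} = \left(\frac{9375522}{67} - 3512137\right) \left(- \frac{1}{3022943}\right) = \left(- \frac{225937657}{67}\right) \left(- \frac{1}{3022943}\right) = \frac{20539787}{18412471}$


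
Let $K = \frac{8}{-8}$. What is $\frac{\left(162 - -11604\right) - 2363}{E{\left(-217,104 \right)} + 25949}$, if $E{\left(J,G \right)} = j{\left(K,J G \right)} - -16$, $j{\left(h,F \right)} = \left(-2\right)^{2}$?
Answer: $\frac{9403}{25969} \approx 0.36209$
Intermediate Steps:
$K = -1$ ($K = 8 \left(- \frac{1}{8}\right) = -1$)
$j{\left(h,F \right)} = 4$
$E{\left(J,G \right)} = 20$ ($E{\left(J,G \right)} = 4 - -16 = 4 + 16 = 20$)
$\frac{\left(162 - -11604\right) - 2363}{E{\left(-217,104 \right)} + 25949} = \frac{\left(162 - -11604\right) - 2363}{20 + 25949} = \frac{\left(162 + 11604\right) - 2363}{25969} = \left(11766 - 2363\right) \frac{1}{25969} = 9403 \cdot \frac{1}{25969} = \frac{9403}{25969}$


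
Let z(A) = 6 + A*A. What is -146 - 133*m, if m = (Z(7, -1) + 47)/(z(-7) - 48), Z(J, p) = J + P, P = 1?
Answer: -1191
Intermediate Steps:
z(A) = 6 + A²
Z(J, p) = 1 + J (Z(J, p) = J + 1 = 1 + J)
m = 55/7 (m = ((1 + 7) + 47)/((6 + (-7)²) - 48) = (8 + 47)/((6 + 49) - 48) = 55/(55 - 48) = 55/7 ≈ 7.8571)
-146 - 133*m = -146 - 133*55/7 = -146 - 1045 = -1191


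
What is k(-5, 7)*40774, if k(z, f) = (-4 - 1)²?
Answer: 1019350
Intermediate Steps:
k(z, f) = 25 (k(z, f) = (-5)² = 25)
k(-5, 7)*40774 = 25*40774 = 1019350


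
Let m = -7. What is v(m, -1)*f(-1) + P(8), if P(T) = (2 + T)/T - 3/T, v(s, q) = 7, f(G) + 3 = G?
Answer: -217/8 ≈ -27.125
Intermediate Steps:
f(G) = -3 + G
P(T) = -3/T + (2 + T)/T (P(T) = (2 + T)/T - 3/T = -3/T + (2 + T)/T)
v(m, -1)*f(-1) + P(8) = 7*(-3 - 1) + (-1 + 8)/8 = 7*(-4) + (⅛)*7 = -28 + 7/8 = -217/8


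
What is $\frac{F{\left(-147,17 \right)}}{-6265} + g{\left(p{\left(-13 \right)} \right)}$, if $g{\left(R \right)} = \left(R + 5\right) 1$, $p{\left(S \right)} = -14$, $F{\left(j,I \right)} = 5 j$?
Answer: $- \frac{1590}{179} \approx -8.8827$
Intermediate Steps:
$g{\left(R \right)} = 5 + R$ ($g{\left(R \right)} = \left(5 + R\right) 1 = 5 + R$)
$\frac{F{\left(-147,17 \right)}}{-6265} + g{\left(p{\left(-13 \right)} \right)} = \frac{5 \left(-147\right)}{-6265} + \left(5 - 14\right) = \left(-735\right) \left(- \frac{1}{6265}\right) - 9 = \frac{21}{179} - 9 = - \frac{1590}{179}$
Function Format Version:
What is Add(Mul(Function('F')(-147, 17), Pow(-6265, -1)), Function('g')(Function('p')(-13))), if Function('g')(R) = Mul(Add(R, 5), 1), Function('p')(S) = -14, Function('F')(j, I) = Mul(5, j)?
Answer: Rational(-1590, 179) ≈ -8.8827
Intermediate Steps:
Function('g')(R) = Add(5, R) (Function('g')(R) = Mul(Add(5, R), 1) = Add(5, R))
Add(Mul(Function('F')(-147, 17), Pow(-6265, -1)), Function('g')(Function('p')(-13))) = Add(Mul(Mul(5, -147), Pow(-6265, -1)), Add(5, -14)) = Add(Mul(-735, Rational(-1, 6265)), -9) = Add(Rational(21, 179), -9) = Rational(-1590, 179)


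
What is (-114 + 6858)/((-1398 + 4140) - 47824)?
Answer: -3372/22541 ≈ -0.14959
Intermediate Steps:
(-114 + 6858)/((-1398 + 4140) - 47824) = 6744/(2742 - 47824) = 6744/(-45082) = 6744*(-1/45082) = -3372/22541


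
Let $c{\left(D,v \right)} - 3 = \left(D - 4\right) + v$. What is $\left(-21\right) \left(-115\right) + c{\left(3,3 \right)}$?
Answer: $2420$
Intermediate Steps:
$c{\left(D,v \right)} = -1 + D + v$ ($c{\left(D,v \right)} = 3 + \left(\left(D - 4\right) + v\right) = 3 + \left(\left(-4 + D\right) + v\right) = 3 + \left(-4 + D + v\right) = -1 + D + v$)
$\left(-21\right) \left(-115\right) + c{\left(3,3 \right)} = \left(-21\right) \left(-115\right) + \left(-1 + 3 + 3\right) = 2415 + 5 = 2420$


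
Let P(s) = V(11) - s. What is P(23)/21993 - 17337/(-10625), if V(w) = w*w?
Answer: 382333891/233675625 ≈ 1.6362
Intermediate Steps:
V(w) = w**2
P(s) = 121 - s (P(s) = 11**2 - s = 121 - s)
P(23)/21993 - 17337/(-10625) = (121 - 1*23)/21993 - 17337/(-10625) = (121 - 23)*(1/21993) - 17337*(-1/10625) = 98*(1/21993) + 17337/10625 = 98/21993 + 17337/10625 = 382333891/233675625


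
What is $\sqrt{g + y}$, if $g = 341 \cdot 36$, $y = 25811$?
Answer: $\sqrt{38087} \approx 195.16$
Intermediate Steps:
$g = 12276$
$\sqrt{g + y} = \sqrt{12276 + 25811} = \sqrt{38087}$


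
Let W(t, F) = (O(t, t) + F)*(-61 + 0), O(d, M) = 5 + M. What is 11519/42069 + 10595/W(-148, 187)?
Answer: -414804059/112913196 ≈ -3.6737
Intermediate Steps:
W(t, F) = -305 - 61*F - 61*t (W(t, F) = ((5 + t) + F)*(-61 + 0) = (5 + F + t)*(-61) = -305 - 61*F - 61*t)
11519/42069 + 10595/W(-148, 187) = 11519/42069 + 10595/(-305 - 61*187 - 61*(-148)) = 11519*(1/42069) + 10595/(-305 - 11407 + 9028) = 11519/42069 + 10595/(-2684) = 11519/42069 + 10595*(-1/2684) = 11519/42069 - 10595/2684 = -414804059/112913196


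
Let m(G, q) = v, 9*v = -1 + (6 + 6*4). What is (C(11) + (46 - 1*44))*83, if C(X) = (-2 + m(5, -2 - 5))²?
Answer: 23489/81 ≈ 289.99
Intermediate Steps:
v = 29/9 (v = (-1 + (6 + 6*4))/9 = (-1 + (6 + 24))/9 = (-1 + 30)/9 = (⅑)*29 = 29/9 ≈ 3.2222)
m(G, q) = 29/9
C(X) = 121/81 (C(X) = (-2 + 29/9)² = (11/9)² = 121/81)
(C(11) + (46 - 1*44))*83 = (121/81 + (46 - 1*44))*83 = (121/81 + (46 - 44))*83 = (121/81 + 2)*83 = (283/81)*83 = 23489/81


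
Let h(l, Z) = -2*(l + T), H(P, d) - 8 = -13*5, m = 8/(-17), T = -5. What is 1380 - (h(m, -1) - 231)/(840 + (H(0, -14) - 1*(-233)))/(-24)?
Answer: 190681633/138176 ≈ 1380.0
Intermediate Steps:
m = -8/17 (m = 8*(-1/17) = -8/17 ≈ -0.47059)
H(P, d) = -57 (H(P, d) = 8 - 13*5 = 8 - 65 = -57)
h(l, Z) = 10 - 2*l (h(l, Z) = -2*(l - 5) = -2*(-5 + l) = 10 - 2*l)
1380 - (h(m, -1) - 231)/(840 + (H(0, -14) - 1*(-233)))/(-24) = 1380 - ((10 - 2*(-8/17)) - 231)/(840 + (-57 - 1*(-233)))/(-24) = 1380 - ((10 + 16/17) - 231)/(840 + (-57 + 233))*(-1)/24 = 1380 - (186/17 - 231)/(840 + 176)*(-1)/24 = 1380 - (-3741/17/1016)*(-1)/24 = 1380 - (-3741/17*1/1016)*(-1)/24 = 1380 - (-3741)*(-1)/(17272*24) = 1380 - 1*1247/138176 = 1380 - 1247/138176 = 190681633/138176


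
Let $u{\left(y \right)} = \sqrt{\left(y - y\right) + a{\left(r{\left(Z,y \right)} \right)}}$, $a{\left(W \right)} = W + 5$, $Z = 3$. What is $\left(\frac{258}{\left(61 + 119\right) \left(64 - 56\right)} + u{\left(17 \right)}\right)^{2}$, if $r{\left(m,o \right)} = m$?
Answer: $\frac{462649}{57600} + \frac{43 \sqrt{2}}{60} \approx 9.0456$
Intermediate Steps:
$a{\left(W \right)} = 5 + W$
$u{\left(y \right)} = 2 \sqrt{2}$ ($u{\left(y \right)} = \sqrt{\left(y - y\right) + \left(5 + 3\right)} = \sqrt{0 + 8} = \sqrt{8} = 2 \sqrt{2}$)
$\left(\frac{258}{\left(61 + 119\right) \left(64 - 56\right)} + u{\left(17 \right)}\right)^{2} = \left(\frac{258}{\left(61 + 119\right) \left(64 - 56\right)} + 2 \sqrt{2}\right)^{2} = \left(\frac{258}{180 \cdot 8} + 2 \sqrt{2}\right)^{2} = \left(\frac{258}{1440} + 2 \sqrt{2}\right)^{2} = \left(258 \cdot \frac{1}{1440} + 2 \sqrt{2}\right)^{2} = \left(\frac{43}{240} + 2 \sqrt{2}\right)^{2}$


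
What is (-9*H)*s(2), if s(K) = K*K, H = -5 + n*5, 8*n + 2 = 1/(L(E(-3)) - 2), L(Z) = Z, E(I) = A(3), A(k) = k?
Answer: 405/2 ≈ 202.50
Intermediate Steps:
E(I) = 3
n = -⅛ (n = -¼ + 1/(8*(3 - 2)) = -¼ + (⅛)/1 = -¼ + (⅛)*1 = -¼ + ⅛ = -⅛ ≈ -0.12500)
H = -45/8 (H = -5 - ⅛*5 = -5 - 5/8 = -45/8 ≈ -5.6250)
s(K) = K²
(-9*H)*s(2) = -9*(-45/8)*2² = (405/8)*4 = 405/2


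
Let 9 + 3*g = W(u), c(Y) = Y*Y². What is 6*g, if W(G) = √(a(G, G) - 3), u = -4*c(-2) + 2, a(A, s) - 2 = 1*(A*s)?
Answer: -18 + 2*√1155 ≈ 49.971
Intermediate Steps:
a(A, s) = 2 + A*s (a(A, s) = 2 + 1*(A*s) = 2 + A*s)
c(Y) = Y³
u = 34 (u = -4*(-2)³ + 2 = -4*(-8) + 2 = 32 + 2 = 34)
W(G) = √(-1 + G²) (W(G) = √((2 + G*G) - 3) = √((2 + G²) - 3) = √(-1 + G²))
g = -3 + √1155/3 (g = -3 + √(-1 + 34²)/3 = -3 + √(-1 + 1156)/3 = -3 + √1155/3 ≈ 8.3284)
6*g = 6*(-3 + √1155/3) = -18 + 2*√1155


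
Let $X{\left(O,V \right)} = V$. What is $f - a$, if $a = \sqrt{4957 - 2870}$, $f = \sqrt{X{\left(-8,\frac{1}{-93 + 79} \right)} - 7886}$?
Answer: $- \sqrt{2087} + \frac{i \sqrt{1545670}}{14} \approx -45.684 + 88.804 i$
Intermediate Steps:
$f = \frac{i \sqrt{1545670}}{14}$ ($f = \sqrt{\frac{1}{-93 + 79} - 7886} = \sqrt{\frac{1}{-14} - 7886} = \sqrt{- \frac{1}{14} - 7886} = \sqrt{- \frac{110405}{14}} = \frac{i \sqrt{1545670}}{14} \approx 88.804 i$)
$a = \sqrt{2087} \approx 45.684$
$f - a = \frac{i \sqrt{1545670}}{14} - \sqrt{2087} = - \sqrt{2087} + \frac{i \sqrt{1545670}}{14}$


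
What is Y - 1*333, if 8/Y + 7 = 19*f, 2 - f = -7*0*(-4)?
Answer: -10315/31 ≈ -332.74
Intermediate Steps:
f = 2 (f = 2 - (-7*0)*(-4) = 2 - 0*(-4) = 2 - 1*0 = 2 + 0 = 2)
Y = 8/31 (Y = 8/(-7 + 19*2) = 8/(-7 + 38) = 8/31 ≈ 0.25806)
Y - 1*333 = 8/31 - 1*333 = 8/31 - 333 = -10315/31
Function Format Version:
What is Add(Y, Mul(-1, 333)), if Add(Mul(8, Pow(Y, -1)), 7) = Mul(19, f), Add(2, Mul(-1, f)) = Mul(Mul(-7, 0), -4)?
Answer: Rational(-10315, 31) ≈ -332.74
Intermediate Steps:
f = 2 (f = Add(2, Mul(-1, Mul(Mul(-7, 0), -4))) = Add(2, Mul(-1, Mul(0, -4))) = Add(2, Mul(-1, 0)) = Add(2, 0) = 2)
Y = Rational(8, 31) (Y = Mul(8, Pow(Add(-7, Mul(19, 2)), -1)) = Mul(8, Pow(Add(-7, 38), -1)) = Mul(8, Pow(31, -1)) = Mul(8, Rational(1, 31)) = Rational(8, 31) ≈ 0.25806)
Add(Y, Mul(-1, 333)) = Add(Rational(8, 31), Mul(-1, 333)) = Add(Rational(8, 31), -333) = Rational(-10315, 31)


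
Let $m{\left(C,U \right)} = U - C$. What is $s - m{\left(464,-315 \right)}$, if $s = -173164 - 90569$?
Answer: $-262954$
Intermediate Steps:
$s = -263733$ ($s = -173164 - 90569 = -263733$)
$s - m{\left(464,-315 \right)} = -263733 - \left(-315 - 464\right) = -263733 - -779 = -263733 + 779 = -262954$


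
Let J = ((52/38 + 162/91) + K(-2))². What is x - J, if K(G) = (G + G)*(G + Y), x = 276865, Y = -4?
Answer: 825468218865/2989441 ≈ 2.7613e+5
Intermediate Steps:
K(G) = 2*G*(-4 + G) (K(G) = (G + G)*(G - 4) = (2*G)*(-4 + G) = 2*G*(-4 + G))
J = 2203363600/2989441 (J = ((52/38 + 162/91) + 2*(-2)*(-4 - 2))² = ((52*(1/38) + 162*(1/91)) + 2*(-2)*(-6))² = ((26/19 + 162/91) + 24)² = (5444/1729 + 24)² = (46940/1729)² = 2203363600/2989441 ≈ 737.05)
x - J = 276865 - 1*2203363600/2989441 = 276865 - 2203363600/2989441 = 825468218865/2989441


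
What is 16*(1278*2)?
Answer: 40896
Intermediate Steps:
16*(1278*2) = 16*2556 = 40896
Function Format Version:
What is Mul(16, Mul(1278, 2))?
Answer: 40896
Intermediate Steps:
Mul(16, Mul(1278, 2)) = Mul(16, 2556) = 40896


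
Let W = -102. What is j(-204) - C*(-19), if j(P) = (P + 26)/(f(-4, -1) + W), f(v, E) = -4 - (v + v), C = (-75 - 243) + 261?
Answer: -52978/49 ≈ -1081.2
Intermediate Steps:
C = -57 (C = -318 + 261 = -57)
f(v, E) = -4 - 2*v
j(P) = -13/49 - P/98 (j(P) = (P + 26)/((-4 - 2*(-4)) - 102) = (26 + P)/((-4 + 8) - 102) = (26 + P)/(4 - 102) = (26 + P)/(-98) = (26 + P)*(-1/98) = -13/49 - P/98)
j(-204) - C*(-19) = (-13/49 - 1/98*(-204)) - (-57)*(-19) = (-13/49 + 102/49) - 1*1083 = 89/49 - 1083 = -52978/49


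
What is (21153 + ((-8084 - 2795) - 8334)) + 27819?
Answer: 29759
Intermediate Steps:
(21153 + ((-8084 - 2795) - 8334)) + 27819 = (21153 + (-10879 - 8334)) + 27819 = (21153 - 19213) + 27819 = 1940 + 27819 = 29759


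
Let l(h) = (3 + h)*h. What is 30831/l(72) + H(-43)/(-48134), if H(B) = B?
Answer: 247375259/43320600 ≈ 5.7103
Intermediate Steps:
l(h) = h*(3 + h)
30831/l(72) + H(-43)/(-48134) = 30831/((72*(3 + 72))) - 43/(-48134) = 30831/((72*75)) - 43*(-1/48134) = 30831/5400 + 43/48134 = 30831*(1/5400) + 43/48134 = 10277/1800 + 43/48134 = 247375259/43320600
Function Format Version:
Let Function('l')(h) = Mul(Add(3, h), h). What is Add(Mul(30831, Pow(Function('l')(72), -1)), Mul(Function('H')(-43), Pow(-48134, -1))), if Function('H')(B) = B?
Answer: Rational(247375259, 43320600) ≈ 5.7103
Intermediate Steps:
Function('l')(h) = Mul(h, Add(3, h))
Add(Mul(30831, Pow(Function('l')(72), -1)), Mul(Function('H')(-43), Pow(-48134, -1))) = Add(Mul(30831, Pow(Mul(72, Add(3, 72)), -1)), Mul(-43, Pow(-48134, -1))) = Add(Mul(30831, Pow(Mul(72, 75), -1)), Mul(-43, Rational(-1, 48134))) = Add(Mul(30831, Pow(5400, -1)), Rational(43, 48134)) = Add(Mul(30831, Rational(1, 5400)), Rational(43, 48134)) = Add(Rational(10277, 1800), Rational(43, 48134)) = Rational(247375259, 43320600)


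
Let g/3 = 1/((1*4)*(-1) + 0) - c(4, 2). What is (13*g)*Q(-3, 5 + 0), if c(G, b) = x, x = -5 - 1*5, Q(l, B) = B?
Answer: 7605/4 ≈ 1901.3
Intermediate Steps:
x = -10 (x = -5 - 5 = -10)
c(G, b) = -10
g = 117/4 (g = 3*(1/((1*4)*(-1) + 0) - 1*(-10)) = 3*(1/(4*(-1) + 0) + 10) = 3*(1/(-4 + 0) + 10) = 3*(1/(-4) + 10) = 3*(-1/4 + 10) = 3*(39/4) = 117/4 ≈ 29.250)
(13*g)*Q(-3, 5 + 0) = (13*(117/4))*(5 + 0) = (1521/4)*5 = 7605/4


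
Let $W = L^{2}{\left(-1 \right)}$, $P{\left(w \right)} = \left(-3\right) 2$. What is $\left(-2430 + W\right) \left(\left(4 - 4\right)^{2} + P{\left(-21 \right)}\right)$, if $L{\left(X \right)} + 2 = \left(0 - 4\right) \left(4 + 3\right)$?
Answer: $9180$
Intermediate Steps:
$P{\left(w \right)} = -6$
$L{\left(X \right)} = -30$ ($L{\left(X \right)} = -2 + \left(0 - 4\right) \left(4 + 3\right) = -2 - 28 = -30$)
$W = 900$ ($W = \left(-30\right)^{2} = 900$)
$\left(-2430 + W\right) \left(\left(4 - 4\right)^{2} + P{\left(-21 \right)}\right) = \left(-2430 + 900\right) \left(\left(4 - 4\right)^{2} - 6\right) = - 1530 \left(0^{2} - 6\right) = - 1530 \left(0 - 6\right) = \left(-1530\right) \left(-6\right) = 9180$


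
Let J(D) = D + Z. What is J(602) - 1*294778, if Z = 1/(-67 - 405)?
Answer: -138851073/472 ≈ -2.9418e+5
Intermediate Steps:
Z = -1/472 (Z = 1/(-472) = -1/472 ≈ -0.0021186)
J(D) = -1/472 + D (J(D) = D - 1/472 = -1/472 + D)
J(602) - 1*294778 = (-1/472 + 602) - 1*294778 = 284143/472 - 294778 = -138851073/472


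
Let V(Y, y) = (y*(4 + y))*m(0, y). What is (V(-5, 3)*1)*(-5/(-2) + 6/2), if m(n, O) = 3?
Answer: 693/2 ≈ 346.50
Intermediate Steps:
V(Y, y) = 3*y*(4 + y) (V(Y, y) = (y*(4 + y))*3 = 3*y*(4 + y))
(V(-5, 3)*1)*(-5/(-2) + 6/2) = ((3*3*(4 + 3))*1)*(-5/(-2) + 6/2) = ((3*3*7)*1)*(-5*(-½) + 6*(½)) = (63*1)*(5/2 + 3) = 63*(11/2) = 693/2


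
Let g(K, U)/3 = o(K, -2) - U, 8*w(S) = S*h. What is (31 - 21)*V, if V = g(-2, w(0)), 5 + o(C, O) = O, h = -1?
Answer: -210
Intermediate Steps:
o(C, O) = -5 + O
w(S) = -S/8 (w(S) = (S*(-1))/8 = (-S)/8 = -S/8)
g(K, U) = -21 - 3*U (g(K, U) = 3*((-5 - 2) - U) = 3*(-7 - U) = -21 - 3*U)
V = -21 (V = -21 - (-3)*0/8 = -21 - 3*0 = -21 + 0 = -21)
(31 - 21)*V = (31 - 21)*(-21) = 10*(-21) = -210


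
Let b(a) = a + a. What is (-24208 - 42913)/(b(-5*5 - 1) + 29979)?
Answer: -67121/29927 ≈ -2.2428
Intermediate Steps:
b(a) = 2*a
(-24208 - 42913)/(b(-5*5 - 1) + 29979) = (-24208 - 42913)/(2*(-5*5 - 1) + 29979) = -67121/(2*(-25 - 1) + 29979) = -67121/(2*(-26) + 29979) = -67121/(-52 + 29979) = -67121/29927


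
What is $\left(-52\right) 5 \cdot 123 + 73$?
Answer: $-31907$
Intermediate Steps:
$\left(-52\right) 5 \cdot 123 + 73 = \left(-260\right) 123 + 73 = -31980 + 73 = -31907$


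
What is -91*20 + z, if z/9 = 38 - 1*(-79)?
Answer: -767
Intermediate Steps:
z = 1053 (z = 9*(38 - 1*(-79)) = 9*(38 + 79) = 9*117 = 1053)
-91*20 + z = -91*20 + 1053 = -1820 + 1053 = -767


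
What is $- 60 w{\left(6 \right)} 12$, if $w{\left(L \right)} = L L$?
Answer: $-25920$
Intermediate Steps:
$w{\left(L \right)} = L^{2}$
$- 60 w{\left(6 \right)} 12 = - 60 \cdot 6^{2} \cdot 12 = - 60 \cdot 36 \cdot 12 = \left(-60\right) 432 = -25920$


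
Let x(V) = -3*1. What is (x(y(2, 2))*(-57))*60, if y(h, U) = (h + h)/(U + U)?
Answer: 10260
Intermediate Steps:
y(h, U) = h/U (y(h, U) = (2*h)/((2*U)) = (2*h)*(1/(2*U)) = h/U)
x(V) = -3
(x(y(2, 2))*(-57))*60 = -3*(-57)*60 = 171*60 = 10260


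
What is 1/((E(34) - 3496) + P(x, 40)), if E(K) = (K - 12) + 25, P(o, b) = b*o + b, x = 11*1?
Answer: -1/2969 ≈ -0.00033681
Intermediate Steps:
x = 11
P(o, b) = b + b*o
E(K) = 13 + K (E(K) = (-12 + K) + 25 = 13 + K)
1/((E(34) - 3496) + P(x, 40)) = 1/(((13 + 34) - 3496) + 40*(1 + 11)) = 1/((47 - 3496) + 40*12) = 1/(-3449 + 480) = 1/(-2969) = -1/2969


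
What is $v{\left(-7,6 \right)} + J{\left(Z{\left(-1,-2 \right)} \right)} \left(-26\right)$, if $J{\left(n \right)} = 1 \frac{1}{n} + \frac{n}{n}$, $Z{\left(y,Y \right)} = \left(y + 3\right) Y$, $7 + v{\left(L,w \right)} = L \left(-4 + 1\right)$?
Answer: $- \frac{11}{2} \approx -5.5$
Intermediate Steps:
$v{\left(L,w \right)} = -7 - 3 L$ ($v{\left(L,w \right)} = -7 + L \left(-4 + 1\right) = -7 + L \left(-3\right) = -7 - 3 L$)
$Z{\left(y,Y \right)} = Y \left(3 + y\right)$ ($Z{\left(y,Y \right)} = \left(3 + y\right) Y = Y \left(3 + y\right)$)
$J{\left(n \right)} = 1 + \frac{1}{n}$ ($J{\left(n \right)} = \frac{1}{n} + 1 = 1 + \frac{1}{n}$)
$v{\left(-7,6 \right)} + J{\left(Z{\left(-1,-2 \right)} \right)} \left(-26\right) = \left(-7 - -21\right) + \frac{1 - 2 \left(3 - 1\right)}{\left(-2\right) \left(3 - 1\right)} \left(-26\right) = \left(-7 + 21\right) + \frac{1 - 4}{\left(-2\right) 2} \left(-26\right) = 14 + \frac{1 - 4}{-4} \left(-26\right) = 14 + \left(- \frac{1}{4}\right) \left(-3\right) \left(-26\right) = 14 + \frac{3}{4} \left(-26\right) = 14 - \frac{39}{2} = - \frac{11}{2}$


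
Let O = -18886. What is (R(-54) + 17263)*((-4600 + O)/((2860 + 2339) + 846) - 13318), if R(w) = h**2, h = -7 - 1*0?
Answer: -1394149140352/6045 ≈ -2.3063e+8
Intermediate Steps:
h = -7 (h = -7 + 0 = -7)
R(w) = 49 (R(w) = (-7)**2 = 49)
(R(-54) + 17263)*((-4600 + O)/((2860 + 2339) + 846) - 13318) = (49 + 17263)*((-4600 - 18886)/((2860 + 2339) + 846) - 13318) = 17312*(-23486/(5199 + 846) - 13318) = 17312*(-23486/6045 - 13318) = 17312*(-80530796/6045) = -1394149140352/6045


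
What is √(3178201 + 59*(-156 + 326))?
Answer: 29*√3791 ≈ 1785.6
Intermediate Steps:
√(3178201 + 59*(-156 + 326)) = √(3178201 + 59*170) = √(3178201 + 10030) = √3188231 = 29*√3791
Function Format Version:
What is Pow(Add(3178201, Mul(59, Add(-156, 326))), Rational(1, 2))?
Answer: Mul(29, Pow(3791, Rational(1, 2))) ≈ 1785.6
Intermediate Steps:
Pow(Add(3178201, Mul(59, Add(-156, 326))), Rational(1, 2)) = Pow(Add(3178201, Mul(59, 170)), Rational(1, 2)) = Pow(Add(3178201, 10030), Rational(1, 2)) = Pow(3188231, Rational(1, 2)) = Mul(29, Pow(3791, Rational(1, 2)))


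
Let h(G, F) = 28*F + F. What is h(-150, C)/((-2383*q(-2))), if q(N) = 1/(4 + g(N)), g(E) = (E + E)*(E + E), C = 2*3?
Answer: -3480/2383 ≈ -1.4603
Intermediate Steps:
C = 6
g(E) = 4*E**2 (g(E) = (2*E)*(2*E) = 4*E**2)
h(G, F) = 29*F
q(N) = 1/(4 + 4*N**2)
h(-150, C)/((-2383*q(-2))) = (29*6)/((-2383/(4*(1 + (-2)**2)))) = 174/((-2383/(4*(1 + 4)))) = 174/((-2383/(4*5))) = 174/((-2383*1/20)) = 174/(-2383/20) = 174*(-20/2383) = -3480/2383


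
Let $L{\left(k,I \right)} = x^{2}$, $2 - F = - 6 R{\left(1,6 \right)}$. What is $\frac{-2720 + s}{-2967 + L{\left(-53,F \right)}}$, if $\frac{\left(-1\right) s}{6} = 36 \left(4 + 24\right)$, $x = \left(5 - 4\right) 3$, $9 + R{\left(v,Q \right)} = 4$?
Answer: $\frac{4384}{1479} \approx 2.9642$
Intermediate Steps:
$R{\left(v,Q \right)} = -5$ ($R{\left(v,Q \right)} = -9 + 4 = -5$)
$F = -28$ ($F = 2 - \left(-6\right) \left(-5\right) = 2 - 30 = -28$)
$x = 3$ ($x = 1 \cdot 3 = 3$)
$s = -6048$ ($s = - 6 \cdot 36 \left(4 + 24\right) = - 6 \cdot 36 \cdot 28 = \left(-6\right) 1008 = -6048$)
$L{\left(k,I \right)} = 9$ ($L{\left(k,I \right)} = 3^{2} = 9$)
$\frac{-2720 + s}{-2967 + L{\left(-53,F \right)}} = \frac{-2720 - 6048}{-2967 + 9} = - \frac{8768}{-2958} = \left(-8768\right) \left(- \frac{1}{2958}\right) = \frac{4384}{1479}$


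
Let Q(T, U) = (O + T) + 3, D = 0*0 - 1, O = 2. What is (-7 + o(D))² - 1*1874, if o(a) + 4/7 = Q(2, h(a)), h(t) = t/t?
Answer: -91810/49 ≈ -1873.7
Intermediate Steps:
h(t) = 1
D = -1 (D = 0 - 1 = -1)
Q(T, U) = 5 + T (Q(T, U) = (2 + T) + 3 = 5 + T)
o(a) = 45/7 (o(a) = -4/7 + (5 + 2) = -4/7 + 7 = 45/7)
(-7 + o(D))² - 1*1874 = (-7 + 45/7)² - 1*1874 = (-4/7)² - 1874 = 16/49 - 1874 = -91810/49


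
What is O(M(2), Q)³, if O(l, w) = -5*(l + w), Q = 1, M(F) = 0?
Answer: -125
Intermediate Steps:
O(l, w) = -5*l - 5*w
O(M(2), Q)³ = (-5*0 - 5*1)³ = (0 - 5)³ = (-5)³ = -125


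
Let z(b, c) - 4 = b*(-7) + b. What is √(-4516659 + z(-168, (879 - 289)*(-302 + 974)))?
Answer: I*√4515647 ≈ 2125.0*I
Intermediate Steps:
z(b, c) = 4 - 6*b (z(b, c) = 4 + (b*(-7) + b) = 4 + (-7*b + b) = 4 - 6*b)
√(-4516659 + z(-168, (879 - 289)*(-302 + 974))) = √(-4516659 + (4 - 6*(-168))) = √(-4516659 + (4 + 1008)) = √(-4516659 + 1012) = √(-4515647) = I*√4515647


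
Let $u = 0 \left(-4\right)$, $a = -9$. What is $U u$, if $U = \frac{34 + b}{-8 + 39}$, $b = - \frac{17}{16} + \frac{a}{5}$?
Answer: $0$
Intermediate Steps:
$u = 0$
$b = - \frac{229}{80}$ ($b = - \frac{17}{16} - \frac{9}{5} = - \frac{229}{80} \approx -2.8625$)
$U = \frac{2491}{2480}$ ($U = \frac{34 - \frac{229}{80}}{-8 + 39} = \frac{2491}{80 \cdot 31} = \frac{2491}{80} \cdot \frac{1}{31} = \frac{2491}{2480} \approx 1.0044$)
$U u = \frac{2491}{2480} \cdot 0 = 0$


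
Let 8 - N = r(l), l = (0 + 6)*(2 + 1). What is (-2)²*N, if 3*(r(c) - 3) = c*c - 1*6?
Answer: -404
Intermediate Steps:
l = 18 (l = 6*3 = 18)
r(c) = 1 + c²/3 (r(c) = 3 + (c*c - 1*6)/3 = 3 + (c² - 6)/3 = 3 + (-6 + c²)/3 = 3 + (-2 + c²/3) = 1 + c²/3)
N = -101 (N = 8 - (1 + (⅓)*18²) = 8 - (1 + (⅓)*324) = 8 - (1 + 108) = 8 - 1*109 = 8 - 109 = -101)
(-2)²*N = (-2)²*(-101) = 4*(-101) = -404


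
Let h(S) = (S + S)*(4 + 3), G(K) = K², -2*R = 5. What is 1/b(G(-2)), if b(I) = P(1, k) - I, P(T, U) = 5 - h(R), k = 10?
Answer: 1/36 ≈ 0.027778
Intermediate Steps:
R = -5/2 (R = -½*5 = -5/2 ≈ -2.5000)
h(S) = 14*S (h(S) = (2*S)*7 = 14*S)
P(T, U) = 40 (P(T, U) = 5 - 14*(-5)/2 = 5 - 1*(-35) = 5 + 35 = 40)
b(I) = 40 - I
1/b(G(-2)) = 1/(40 - 1*(-2)²) = 1/(40 - 1*4) = 1/(40 - 4) = 1/36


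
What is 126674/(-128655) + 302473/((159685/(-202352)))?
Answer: -1574896056046114/4108854735 ≈ -3.8329e+5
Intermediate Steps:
126674/(-128655) + 302473/((159685/(-202352))) = 126674*(-1/128655) + 302473/((159685*(-1/202352))) = -126674/128655 + 302473/(-159685/202352) = -126674/128655 + 302473*(-202352/159685) = -126674/128655 - 61206016496/159685 = -1574896056046114/4108854735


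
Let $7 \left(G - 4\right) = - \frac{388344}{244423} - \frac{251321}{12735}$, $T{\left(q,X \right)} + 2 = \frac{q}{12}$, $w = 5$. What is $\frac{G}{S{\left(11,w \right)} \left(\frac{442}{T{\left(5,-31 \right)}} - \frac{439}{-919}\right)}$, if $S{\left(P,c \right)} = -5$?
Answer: $\frac{362877290818537}{530132332281008625} \approx 0.0006845$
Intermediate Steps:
$T{\left(q,X \right)} = -2 + \frac{q}{12}$
$G = \frac{20782159717}{21789088335}$ ($G = 4 + \frac{- \frac{388344}{244423} - \frac{251321}{12735}}{7} = 4 + \frac{1}{7} \left(- \frac{66374193623}{3112726905}\right) = 4 - \frac{66374193623}{21789088335} = \frac{20782159717}{21789088335} \approx 0.95379$)
$\frac{G}{S{\left(11,w \right)} \left(\frac{442}{T{\left(5,-31 \right)}} - \frac{439}{-919}\right)} = \frac{20782159717}{21789088335 \left(- 5 \left(\frac{442}{-2 + \frac{1}{12} \cdot 5} - \frac{439}{-919}\right)\right)} = \frac{20782159717}{21789088335 \left(- 5 \left(\frac{442}{-2 + \frac{5}{12}} - - \frac{439}{919}\right)\right)} = \frac{20782159717}{21789088335 \left(- 5 \left(\frac{442}{- \frac{19}{12}} + \frac{439}{919}\right)\right)} = \frac{20782159717}{21789088335 \left(- 5 \left(442 \left(- \frac{12}{19}\right) + \frac{439}{919}\right)\right)} = \frac{20782159717}{21789088335 \left(- 5 \left(- \frac{5304}{19} + \frac{439}{919}\right)\right)} = \frac{20782159717}{21789088335 \left(\left(-5\right) \left(- \frac{4866035}{17461}\right)\right)} = \frac{20782159717}{21789088335 \cdot \frac{24330175}{17461}} = \frac{20782159717}{21789088335} \cdot \frac{17461}{24330175} = \frac{362877290818537}{530132332281008625}$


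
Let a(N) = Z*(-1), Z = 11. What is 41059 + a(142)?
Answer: 41048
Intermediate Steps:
a(N) = -11 (a(N) = 11*(-1) = -11)
41059 + a(142) = 41059 - 11 = 41048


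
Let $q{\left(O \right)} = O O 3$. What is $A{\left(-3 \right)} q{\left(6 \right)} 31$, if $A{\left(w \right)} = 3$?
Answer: $10044$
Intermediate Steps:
$q{\left(O \right)} = 3 O^{2}$ ($q{\left(O \right)} = O^{2} \cdot 3 = 3 O^{2}$)
$A{\left(-3 \right)} q{\left(6 \right)} 31 = 3 \cdot 3 \cdot 6^{2} \cdot 31 = 3 \cdot 3 \cdot 36 \cdot 31 = 3 \cdot 108 \cdot 31 = 324 \cdot 31 = 10044$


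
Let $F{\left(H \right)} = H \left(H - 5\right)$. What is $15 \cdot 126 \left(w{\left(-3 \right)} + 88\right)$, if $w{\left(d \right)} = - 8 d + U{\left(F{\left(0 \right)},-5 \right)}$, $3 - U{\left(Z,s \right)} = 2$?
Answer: $213570$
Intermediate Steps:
$F{\left(H \right)} = H \left(-5 + H\right)$
$U{\left(Z,s \right)} = 1$ ($U{\left(Z,s \right)} = 3 - 2 = 1$)
$w{\left(d \right)} = 1 - 8 d$ ($w{\left(d \right)} = - 8 d + 1 = 1 - 8 d$)
$15 \cdot 126 \left(w{\left(-3 \right)} + 88\right) = 15 \cdot 126 \left(\left(1 - -24\right) + 88\right) = 1890 \left(\left(1 + 24\right) + 88\right) = 1890 \left(25 + 88\right) = 1890 \cdot 113 = 213570$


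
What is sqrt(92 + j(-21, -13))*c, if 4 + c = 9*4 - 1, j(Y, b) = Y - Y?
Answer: 62*sqrt(23) ≈ 297.34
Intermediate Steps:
j(Y, b) = 0
c = 31 (c = -4 + (9*4 - 1) = -4 + (36 - 1) = -4 + 35 = 31)
sqrt(92 + j(-21, -13))*c = sqrt(92 + 0)*31 = sqrt(92)*31 = (2*sqrt(23))*31 = 62*sqrt(23)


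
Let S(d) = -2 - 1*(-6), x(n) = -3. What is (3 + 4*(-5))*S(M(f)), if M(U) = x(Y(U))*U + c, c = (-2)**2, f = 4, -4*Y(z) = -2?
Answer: -68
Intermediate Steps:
Y(z) = 1/2 (Y(z) = -1/4*(-2) = 1/2)
c = 4
M(U) = 4 - 3*U (M(U) = -3*U + 4 = 4 - 3*U)
S(d) = 4 (S(d) = -2 + 6 = 4)
(3 + 4*(-5))*S(M(f)) = (3 + 4*(-5))*4 = (3 - 20)*4 = -17*4 = -68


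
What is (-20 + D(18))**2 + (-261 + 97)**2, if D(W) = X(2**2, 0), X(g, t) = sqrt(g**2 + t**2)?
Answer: 27152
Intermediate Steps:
D(W) = 4 (D(W) = sqrt((2**2)**2 + 0**2) = sqrt(4**2 + 0) = sqrt(16 + 0) = sqrt(16) = 4)
(-20 + D(18))**2 + (-261 + 97)**2 = (-20 + 4)**2 + (-261 + 97)**2 = (-16)**2 + (-164)**2 = 256 + 26896 = 27152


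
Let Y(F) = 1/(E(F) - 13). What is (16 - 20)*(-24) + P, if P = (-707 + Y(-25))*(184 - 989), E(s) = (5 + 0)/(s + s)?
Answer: 74577311/131 ≈ 5.6929e+5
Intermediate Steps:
E(s) = 5/(2*s) (E(s) = 5/((2*s)) = 5*(1/(2*s)) = 5/(2*s))
Y(F) = 1/(-13 + 5/(2*F)) (Y(F) = 1/(5/(2*F) - 13) = 1/(-13 + 5/(2*F)))
P = 74564735/131 (P = (-707 - 2*(-25)/(-5 + 26*(-25)))*(184 - 989) = (-707 - 2*(-25)/(-5 - 650))*(-805) = (-707 - 2*(-25)/(-655))*(-805) = (-707 - 2*(-25)*(-1/655))*(-805) = (-707 - 10/131)*(-805) = -92627/131*(-805) = 74564735/131 ≈ 5.6920e+5)
(16 - 20)*(-24) + P = (16 - 20)*(-24) + 74564735/131 = -4*(-24) + 74564735/131 = 96 + 74564735/131 = 74577311/131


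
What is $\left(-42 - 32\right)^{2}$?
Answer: $5476$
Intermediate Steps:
$\left(-42 - 32\right)^{2} = \left(-74\right)^{2} = 5476$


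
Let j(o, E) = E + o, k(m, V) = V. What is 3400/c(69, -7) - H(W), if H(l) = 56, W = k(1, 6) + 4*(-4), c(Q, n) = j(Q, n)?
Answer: -36/31 ≈ -1.1613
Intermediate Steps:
c(Q, n) = Q + n (c(Q, n) = n + Q = Q + n)
W = -10 (W = 6 + 4*(-4) = 6 - 16 = -10)
3400/c(69, -7) - H(W) = 3400/(69 - 7) - 1*56 = 3400/62 - 56 = 3400*(1/62) - 56 = 1700/31 - 56 = -36/31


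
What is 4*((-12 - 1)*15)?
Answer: -780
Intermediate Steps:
4*((-12 - 1)*15) = 4*(-13*15) = 4*(-195) = -780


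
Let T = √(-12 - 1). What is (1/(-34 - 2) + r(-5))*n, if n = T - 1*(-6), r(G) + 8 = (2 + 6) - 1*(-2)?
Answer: 71/6 + 71*I*√13/36 ≈ 11.833 + 7.1109*I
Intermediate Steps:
T = I*√13 (T = √(-13) = I*√13 ≈ 3.6056*I)
r(G) = 2 (r(G) = -8 + ((2 + 6) - 1*(-2)) = -8 + (8 + 2) = -8 + 10 = 2)
n = 6 + I*√13 (n = I*√13 - 1*(-6) = I*√13 + 6 = 6 + I*√13 ≈ 6.0 + 3.6056*I)
(1/(-34 - 2) + r(-5))*n = (1/(-34 - 2) + 2)*(6 + I*√13) = (1/(-36) + 2)*(6 + I*√13) = (-1/36 + 2)*(6 + I*√13) = 71*(6 + I*√13)/36 = 71/6 + 71*I*√13/36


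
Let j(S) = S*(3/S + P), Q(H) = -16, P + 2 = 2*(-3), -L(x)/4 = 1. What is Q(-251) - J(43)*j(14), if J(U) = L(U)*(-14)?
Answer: 6088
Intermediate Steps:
L(x) = -4 (L(x) = -4*1 = -4)
P = -8 (P = -2 + 2*(-3) = -2 - 6 = -8)
J(U) = 56 (J(U) = -4*(-14) = 56)
j(S) = S*(-8 + 3/S) (j(S) = S*(3/S - 8) = S*(-8 + 3/S))
Q(-251) - J(43)*j(14) = -16 - 56*(3 - 8*14) = -16 - 56*(3 - 112) = -16 - 56*(-109) = -16 - 1*(-6104) = -16 + 6104 = 6088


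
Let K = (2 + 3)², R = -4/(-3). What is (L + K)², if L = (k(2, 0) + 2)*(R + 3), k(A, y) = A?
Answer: 16129/9 ≈ 1792.1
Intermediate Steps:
R = 4/3 (R = -4*(-⅓) = 4/3 ≈ 1.3333)
K = 25 (K = 5² = 25)
L = 52/3 (L = (2 + 2)*(4/3 + 3) = 4*(13/3) = 52/3 ≈ 17.333)
(L + K)² = (52/3 + 25)² = (127/3)² = 16129/9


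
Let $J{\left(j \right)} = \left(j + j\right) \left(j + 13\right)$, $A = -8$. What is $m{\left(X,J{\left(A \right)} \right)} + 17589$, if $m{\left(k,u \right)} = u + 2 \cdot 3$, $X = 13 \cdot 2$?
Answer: $17515$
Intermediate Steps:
$X = 26$
$J{\left(j \right)} = 2 j \left(13 + j\right)$
$m{\left(k,u \right)} = 6 + u$ ($m{\left(k,u \right)} = u + 6 = 6 + u$)
$m{\left(X,J{\left(A \right)} \right)} + 17589 = \left(6 + 2 \left(-8\right) \left(13 - 8\right)\right) + 17589 = \left(6 + 2 \left(-8\right) 5\right) + 17589 = \left(6 - 80\right) + 17589 = -74 + 17589 = 17515$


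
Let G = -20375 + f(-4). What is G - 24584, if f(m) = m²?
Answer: -44943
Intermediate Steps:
G = -20359 (G = -20375 + (-4)² = -20375 + 16 = -20359)
G - 24584 = -20359 - 24584 = -44943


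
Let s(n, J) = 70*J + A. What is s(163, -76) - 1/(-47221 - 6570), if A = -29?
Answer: -287728058/53791 ≈ -5349.0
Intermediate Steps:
s(n, J) = -29 + 70*J (s(n, J) = 70*J - 29 = -29 + 70*J)
s(163, -76) - 1/(-47221 - 6570) = (-29 + 70*(-76)) - 1/(-47221 - 6570) = (-29 - 5320) - 1/(-53791) = -5349 - 1*(-1/53791) = -5349 + 1/53791 = -287728058/53791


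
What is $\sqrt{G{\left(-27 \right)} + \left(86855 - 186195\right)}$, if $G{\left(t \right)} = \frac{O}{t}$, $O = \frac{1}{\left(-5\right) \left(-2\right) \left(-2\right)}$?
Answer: $\frac{i \sqrt{804653985}}{90} \approx 315.18 i$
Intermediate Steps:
$O = - \frac{1}{20}$ ($O = \frac{1}{10 \left(-2\right)} = \frac{1}{-20} = - \frac{1}{20} \approx -0.05$)
$G{\left(t \right)} = - \frac{1}{20 t}$
$\sqrt{G{\left(-27 \right)} + \left(86855 - 186195\right)} = \sqrt{- \frac{1}{20 \left(-27\right)} + \left(86855 - 186195\right)} = \sqrt{\left(- \frac{1}{20}\right) \left(- \frac{1}{27}\right) - 99340} = \sqrt{\frac{1}{540} - 99340} = \sqrt{- \frac{53643599}{540}} = \frac{i \sqrt{804653985}}{90}$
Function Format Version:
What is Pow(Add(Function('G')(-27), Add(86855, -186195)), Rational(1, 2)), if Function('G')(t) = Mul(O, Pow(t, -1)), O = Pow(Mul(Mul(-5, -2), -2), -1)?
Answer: Mul(Rational(1, 90), I, Pow(804653985, Rational(1, 2))) ≈ Mul(315.18, I)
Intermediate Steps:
O = Rational(-1, 20) (O = Pow(Mul(10, -2), -1) = Pow(-20, -1) = Rational(-1, 20) ≈ -0.050000)
Function('G')(t) = Mul(Rational(-1, 20), Pow(t, -1))
Pow(Add(Function('G')(-27), Add(86855, -186195)), Rational(1, 2)) = Pow(Add(Mul(Rational(-1, 20), Pow(-27, -1)), Add(86855, -186195)), Rational(1, 2)) = Pow(Add(Mul(Rational(-1, 20), Rational(-1, 27)), -99340), Rational(1, 2)) = Pow(Add(Rational(1, 540), -99340), Rational(1, 2)) = Pow(Rational(-53643599, 540), Rational(1, 2)) = Mul(Rational(1, 90), I, Pow(804653985, Rational(1, 2)))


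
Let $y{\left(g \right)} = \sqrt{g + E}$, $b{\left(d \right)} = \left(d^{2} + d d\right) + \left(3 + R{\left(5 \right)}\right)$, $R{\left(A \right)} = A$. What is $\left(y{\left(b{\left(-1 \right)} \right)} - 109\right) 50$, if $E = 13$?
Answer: $-5450 + 50 \sqrt{23} \approx -5210.2$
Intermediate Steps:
$b{\left(d \right)} = 8 + 2 d^{2}$ ($b{\left(d \right)} = \left(d^{2} + d d\right) + \left(3 + 5\right) = \left(d^{2} + d^{2}\right) + 8 = 2 d^{2} + 8 = 8 + 2 d^{2}$)
$y{\left(g \right)} = \sqrt{13 + g}$ ($y{\left(g \right)} = \sqrt{g + 13} = \sqrt{13 + g}$)
$\left(y{\left(b{\left(-1 \right)} \right)} - 109\right) 50 = \left(\sqrt{13 + \left(8 + 2 \left(-1\right)^{2}\right)} - 109\right) 50 = \left(\sqrt{13 + \left(8 + 2 \cdot 1\right)} - 109\right) 50 = \left(\sqrt{13 + \left(8 + 2\right)} - 109\right) 50 = \left(\sqrt{13 + 10} - 109\right) 50 = \left(\sqrt{23} - 109\right) 50 = \left(-109 + \sqrt{23}\right) 50 = -5450 + 50 \sqrt{23}$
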